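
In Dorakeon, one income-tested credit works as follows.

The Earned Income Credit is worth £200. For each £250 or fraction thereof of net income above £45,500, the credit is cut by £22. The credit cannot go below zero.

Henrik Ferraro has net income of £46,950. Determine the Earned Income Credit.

Earned Income Credit: income exceeds £45,500 by £1,450, which is 6 full-or-partial £250 increments; reduction = 6 × £22 = £132, leaving £68.

£68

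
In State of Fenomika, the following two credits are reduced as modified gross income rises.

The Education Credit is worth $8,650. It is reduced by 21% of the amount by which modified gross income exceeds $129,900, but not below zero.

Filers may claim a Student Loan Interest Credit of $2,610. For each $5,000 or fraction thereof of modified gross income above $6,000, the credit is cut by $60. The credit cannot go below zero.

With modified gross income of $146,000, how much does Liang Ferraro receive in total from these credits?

$6,199

Education Credit: 21% of the $16,100 excess over $129,900 is $3,381; credit = $8,650 − $3,381 = $5,269.
Student Loan Interest Credit: income exceeds $6,000 by $140,000, which is 28 full-or-partial $5,000 increments; reduction = 28 × $60 = $1,680, leaving $930.
Total: $5,269 + $930 = $6,199.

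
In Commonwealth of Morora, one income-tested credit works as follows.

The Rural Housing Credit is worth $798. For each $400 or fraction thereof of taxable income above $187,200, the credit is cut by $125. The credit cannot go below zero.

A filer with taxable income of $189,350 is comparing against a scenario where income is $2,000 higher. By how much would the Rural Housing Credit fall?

$48

At $189,350 — income exceeds $187,200 by $2,150, which is 6 full-or-partial $400 increments; reduction = 6 × $125 = $750, leaving $48.
At $191,350 — income exceeds $187,200 by $4,150 → 11 increments × $125 = $1,375 ≥ base, so the credit is $0.
Lost: $48 − $0 = $48.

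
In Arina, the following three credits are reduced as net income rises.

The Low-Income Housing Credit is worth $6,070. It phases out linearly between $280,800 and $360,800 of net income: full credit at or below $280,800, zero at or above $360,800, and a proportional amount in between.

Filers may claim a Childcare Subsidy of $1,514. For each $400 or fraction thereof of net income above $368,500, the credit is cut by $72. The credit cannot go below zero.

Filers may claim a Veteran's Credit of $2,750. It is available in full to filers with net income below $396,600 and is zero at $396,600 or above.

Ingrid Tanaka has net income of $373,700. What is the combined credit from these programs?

$3,328

Low-Income Housing Credit: $373,700 is at or above $360,800, so the credit is $0.
Childcare Subsidy: income exceeds $368,500 by $5,200, which is 13 full-or-partial $400 increments; reduction = 13 × $72 = $936, leaving $578.
Veteran's Credit: $373,700 is below the $396,600 cutoff, so the full $2,750 applies.
Total: $0 + $578 + $2,750 = $3,328.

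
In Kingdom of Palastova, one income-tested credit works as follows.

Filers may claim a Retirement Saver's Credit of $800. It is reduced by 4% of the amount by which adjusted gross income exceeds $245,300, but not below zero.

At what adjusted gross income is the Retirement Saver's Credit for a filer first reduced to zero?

The credit falls by 4% of each dollar above $245,300, so it reaches zero when the excess is $800 / 4% = $20,000: income = $245,300 + $20,000 = $265,300.

$265,300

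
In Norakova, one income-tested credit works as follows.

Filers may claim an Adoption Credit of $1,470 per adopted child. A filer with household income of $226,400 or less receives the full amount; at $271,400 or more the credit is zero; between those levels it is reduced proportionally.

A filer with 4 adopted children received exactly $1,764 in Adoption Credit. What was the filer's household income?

$257,900

Full credit = 4 × $1,470 = $5,880.
$1,764 is 1,764/5,880 of the full $5,880, so 4,116/5,880 of the $45,000 range has been used: income = $226,400 + $45,000 × 4,116/5,880 = $257,900.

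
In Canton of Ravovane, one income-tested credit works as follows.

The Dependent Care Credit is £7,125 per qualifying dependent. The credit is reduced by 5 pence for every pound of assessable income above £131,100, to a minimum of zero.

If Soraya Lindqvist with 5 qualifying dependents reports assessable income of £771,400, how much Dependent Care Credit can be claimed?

Dependent Care Credit: base = 5 × £7,125 = £35,625. 5% of the £640,300 excess over £131,100 is £32,015; credit = £35,625 − £32,015 = £3,610.

£3,610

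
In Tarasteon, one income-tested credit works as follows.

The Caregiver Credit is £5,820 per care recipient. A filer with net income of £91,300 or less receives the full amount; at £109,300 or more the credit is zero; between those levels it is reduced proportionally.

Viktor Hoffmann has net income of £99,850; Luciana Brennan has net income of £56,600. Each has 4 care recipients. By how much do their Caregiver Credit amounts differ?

£11,058

Viktor (£99,850): Caregiver Credit: base = 4 × £5,820 = £23,280. £99,850 is £8,550 into a £18,000 phase-out range, leaving 9,450/18,000 of the credit: £23,280 × 9,450/18,000 = £12,222.
Luciana (£56,600): Caregiver Credit: base = 4 × £5,820 = £23,280. £56,600 is at or below the £91,300 threshold, so the full £23,280 applies.
Difference: |£12,222 − £23,280| = £11,058.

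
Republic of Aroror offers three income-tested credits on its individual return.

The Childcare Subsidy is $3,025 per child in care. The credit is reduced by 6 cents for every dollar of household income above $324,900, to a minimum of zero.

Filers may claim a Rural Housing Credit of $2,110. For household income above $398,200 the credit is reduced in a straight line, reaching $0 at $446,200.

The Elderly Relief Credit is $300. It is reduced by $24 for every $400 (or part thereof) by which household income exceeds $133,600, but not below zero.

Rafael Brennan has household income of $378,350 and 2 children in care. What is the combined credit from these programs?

$4,953

Childcare Subsidy: base = 2 × $3,025 = $6,050. 6% of the $53,450 excess over $324,900 is $3,207; credit = $6,050 − $3,207 = $2,843.
Rural Housing Credit: $378,350 is at or below the $398,200 threshold, so the full $2,110 applies.
Elderly Relief Credit: income exceeds $133,600 by $244,750 → 612 increments × $24 = $14,688 ≥ base, so the credit is $0.
Total: $2,843 + $2,110 + $0 = $4,953.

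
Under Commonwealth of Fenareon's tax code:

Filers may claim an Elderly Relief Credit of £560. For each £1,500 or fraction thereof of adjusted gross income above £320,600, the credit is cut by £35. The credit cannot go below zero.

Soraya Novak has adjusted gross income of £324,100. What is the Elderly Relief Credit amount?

Elderly Relief Credit: income exceeds £320,600 by £3,500, which is 3 full-or-partial £1,500 increments; reduction = 3 × £35 = £105, leaving £455.

£455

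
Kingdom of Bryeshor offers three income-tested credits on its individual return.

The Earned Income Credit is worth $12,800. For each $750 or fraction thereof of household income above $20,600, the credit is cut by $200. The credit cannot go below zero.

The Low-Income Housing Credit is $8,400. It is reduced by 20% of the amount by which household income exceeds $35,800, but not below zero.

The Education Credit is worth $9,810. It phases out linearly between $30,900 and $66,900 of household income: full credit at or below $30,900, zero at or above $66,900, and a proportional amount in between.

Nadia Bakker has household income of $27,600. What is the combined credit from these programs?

$29,010

Earned Income Credit: income exceeds $20,600 by $7,000, which is 10 full-or-partial $750 increments; reduction = 10 × $200 = $2,000, leaving $10,800.
Low-Income Housing Credit: $27,600 is at or below the $35,800 threshold, so the full $8,400 applies.
Education Credit: $27,600 is at or below the $30,900 threshold, so the full $9,810 applies.
Total: $10,800 + $8,400 + $9,810 = $29,010.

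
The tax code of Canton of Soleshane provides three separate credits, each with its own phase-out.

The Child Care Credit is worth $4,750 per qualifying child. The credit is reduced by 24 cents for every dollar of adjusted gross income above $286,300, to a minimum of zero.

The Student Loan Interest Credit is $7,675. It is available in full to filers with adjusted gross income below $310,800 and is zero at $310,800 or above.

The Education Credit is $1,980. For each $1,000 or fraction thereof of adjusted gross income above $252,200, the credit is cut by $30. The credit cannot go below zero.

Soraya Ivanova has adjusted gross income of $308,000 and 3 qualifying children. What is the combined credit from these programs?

Child Care Credit: base = 3 × $4,750 = $14,250. 24% of the $21,700 excess over $286,300 is $5,208; credit = $14,250 − $5,208 = $9,042.
Student Loan Interest Credit: $308,000 is below the $310,800 cutoff, so the full $7,675 applies.
Education Credit: income exceeds $252,200 by $55,800, which is 56 full-or-partial $1,000 increments; reduction = 56 × $30 = $1,680, leaving $300.
Total: $9,042 + $7,675 + $300 = $17,017.

$17,017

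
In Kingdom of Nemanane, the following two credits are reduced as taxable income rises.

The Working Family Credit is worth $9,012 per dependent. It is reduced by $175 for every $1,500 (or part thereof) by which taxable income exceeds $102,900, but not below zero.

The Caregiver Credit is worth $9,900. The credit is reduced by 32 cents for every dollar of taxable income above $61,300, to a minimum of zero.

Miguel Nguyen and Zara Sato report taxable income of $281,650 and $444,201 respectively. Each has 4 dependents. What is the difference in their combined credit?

Miguel ($281,650): Working Family Credit: base = 4 × $9,012 = $36,048. income exceeds $102,900 by $178,750, which is 120 full-or-partial $1,500 increments; reduction = 120 × $175 = $21,000, leaving $15,048. Caregiver Credit: 32% of the $220,350 excess over $61,300 is $70,512 ≥ base, so the credit is $0. total $15,048 + $0 = $15,048
Zara ($444,201): Working Family Credit: base = 4 × $9,012 = $36,048. income exceeds $102,900 by $341,301 → 228 increments × $175 = $39,900 ≥ base, so the credit is $0. Caregiver Credit: 32% of the $382,901 excess over $61,300 is $122,528.32 ≥ base, so the credit is $0. total $0 + $0 = $0
Difference: |$15,048 − $0| = $15,048.

$15,048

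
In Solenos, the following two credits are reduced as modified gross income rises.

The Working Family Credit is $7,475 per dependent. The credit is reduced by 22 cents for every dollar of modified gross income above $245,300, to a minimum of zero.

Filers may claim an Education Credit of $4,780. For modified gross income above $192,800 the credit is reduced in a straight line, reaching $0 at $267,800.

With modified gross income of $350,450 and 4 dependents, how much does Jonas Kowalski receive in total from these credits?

Working Family Credit: base = 4 × $7,475 = $29,900. 22% of the $105,150 excess over $245,300 is $23,133; credit = $29,900 − $23,133 = $6,767.
Education Credit: $350,450 is at or above $267,800, so the credit is $0.
Total: $6,767 + $0 = $6,767.

$6,767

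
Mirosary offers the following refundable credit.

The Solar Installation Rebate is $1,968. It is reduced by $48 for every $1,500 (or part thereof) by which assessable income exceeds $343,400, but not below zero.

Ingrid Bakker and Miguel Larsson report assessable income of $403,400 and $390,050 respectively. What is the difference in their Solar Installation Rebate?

Ingrid ($403,400): Solar Installation Rebate: income exceeds $343,400 by $60,000, which is 40 full-or-partial $1,500 increments; reduction = 40 × $48 = $1,920, leaving $48.
Miguel ($390,050): Solar Installation Rebate: income exceeds $343,400 by $46,650, which is 32 full-or-partial $1,500 increments; reduction = 32 × $48 = $1,536, leaving $432.
Difference: |$48 − $432| = $384.

$384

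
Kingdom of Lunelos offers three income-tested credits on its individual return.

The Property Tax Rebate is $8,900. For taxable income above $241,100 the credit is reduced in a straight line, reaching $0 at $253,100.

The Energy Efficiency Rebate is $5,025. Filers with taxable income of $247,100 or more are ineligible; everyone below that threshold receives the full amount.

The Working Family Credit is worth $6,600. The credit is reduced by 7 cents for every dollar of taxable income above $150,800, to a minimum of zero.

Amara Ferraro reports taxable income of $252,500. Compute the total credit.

Property Tax Rebate: $252,500 is $11,400 into a $12,000 phase-out range, leaving 600/12,000 of the credit: $8,900 × 600/12,000 = $445.
Energy Efficiency Rebate: $252,500 meets or exceeds the $247,100 cutoff, so the credit is $0.
Working Family Credit: 7% of the $101,700 excess over $150,800 is $7,119 ≥ base, so the credit is $0.
Total: $445 + $0 + $0 = $445.

$445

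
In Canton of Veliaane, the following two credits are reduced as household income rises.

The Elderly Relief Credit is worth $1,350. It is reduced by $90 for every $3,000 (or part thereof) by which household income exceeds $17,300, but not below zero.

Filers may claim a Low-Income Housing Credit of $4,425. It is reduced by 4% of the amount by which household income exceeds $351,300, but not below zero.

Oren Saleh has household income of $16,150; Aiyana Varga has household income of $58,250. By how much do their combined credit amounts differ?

Oren ($16,150): Elderly Relief Credit: $16,150 is at or below the $17,300 threshold, so the full $1,350 applies. Low-Income Housing Credit: $16,150 is at or below the $351,300 threshold, so the full $4,425 applies. total $1,350 + $4,425 = $5,775
Aiyana ($58,250): Elderly Relief Credit: income exceeds $17,300 by $40,950, which is 14 full-or-partial $3,000 increments; reduction = 14 × $90 = $1,260, leaving $90. Low-Income Housing Credit: $58,250 is at or below the $351,300 threshold, so the full $4,425 applies. total $90 + $4,425 = $4,515
Difference: |$5,775 − $4,515| = $1,260.

$1,260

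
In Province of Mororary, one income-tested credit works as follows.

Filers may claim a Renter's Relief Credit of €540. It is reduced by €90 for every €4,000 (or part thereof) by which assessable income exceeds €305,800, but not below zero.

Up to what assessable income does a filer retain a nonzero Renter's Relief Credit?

€325,800

After 5 increments the reduction is 5 × €90 = €450, leaving €90; one more increment wipes it out. Increment 5 ends at excess 5 × €4,000 = €20,000, so the highest qualifying income is €305,800 + €20,000 = €325,800.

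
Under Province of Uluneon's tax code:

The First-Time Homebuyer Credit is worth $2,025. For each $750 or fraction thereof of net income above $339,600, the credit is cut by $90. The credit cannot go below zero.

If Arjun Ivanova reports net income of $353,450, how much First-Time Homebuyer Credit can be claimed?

First-Time Homebuyer Credit: income exceeds $339,600 by $13,850, which is 19 full-or-partial $750 increments; reduction = 19 × $90 = $1,710, leaving $315.

$315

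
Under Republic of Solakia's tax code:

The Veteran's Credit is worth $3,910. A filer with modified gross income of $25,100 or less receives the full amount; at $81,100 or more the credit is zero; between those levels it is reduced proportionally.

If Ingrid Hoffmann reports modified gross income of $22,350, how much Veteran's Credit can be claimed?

$3,910

Veteran's Credit: $22,350 is at or below the $25,100 threshold, so the full $3,910 applies.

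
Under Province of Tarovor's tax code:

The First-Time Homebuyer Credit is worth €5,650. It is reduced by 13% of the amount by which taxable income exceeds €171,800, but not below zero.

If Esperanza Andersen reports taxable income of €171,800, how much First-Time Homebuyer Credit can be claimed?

€5,650

First-Time Homebuyer Credit: €171,800 is at or below the €171,800 threshold, so the full €5,650 applies.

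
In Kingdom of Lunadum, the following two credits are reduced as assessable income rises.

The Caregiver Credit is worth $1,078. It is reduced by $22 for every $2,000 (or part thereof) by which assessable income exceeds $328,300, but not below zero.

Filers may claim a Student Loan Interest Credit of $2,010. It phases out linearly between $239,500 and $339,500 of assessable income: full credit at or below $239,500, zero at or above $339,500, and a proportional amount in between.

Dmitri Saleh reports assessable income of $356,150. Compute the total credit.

$770

Caregiver Credit: income exceeds $328,300 by $27,850, which is 14 full-or-partial $2,000 increments; reduction = 14 × $22 = $308, leaving $770.
Student Loan Interest Credit: $356,150 is at or above $339,500, so the credit is $0.
Total: $770 + $0 = $770.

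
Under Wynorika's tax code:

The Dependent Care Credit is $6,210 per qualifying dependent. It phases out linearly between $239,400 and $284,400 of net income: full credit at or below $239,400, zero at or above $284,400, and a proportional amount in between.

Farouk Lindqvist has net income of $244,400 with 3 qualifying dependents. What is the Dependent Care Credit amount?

$16,560

Dependent Care Credit: base = 3 × $6,210 = $18,630. $244,400 is $5,000 into a $45,000 phase-out range, leaving 40,000/45,000 of the credit: $18,630 × 40,000/45,000 = $16,560.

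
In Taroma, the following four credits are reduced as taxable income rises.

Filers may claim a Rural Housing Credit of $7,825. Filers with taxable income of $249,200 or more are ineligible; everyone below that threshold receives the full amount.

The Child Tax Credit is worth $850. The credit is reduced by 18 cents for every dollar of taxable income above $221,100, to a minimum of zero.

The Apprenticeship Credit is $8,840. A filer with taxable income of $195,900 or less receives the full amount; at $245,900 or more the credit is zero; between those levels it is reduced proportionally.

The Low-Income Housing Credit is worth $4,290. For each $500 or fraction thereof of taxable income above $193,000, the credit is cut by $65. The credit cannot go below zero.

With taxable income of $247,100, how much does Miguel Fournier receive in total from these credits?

$7,825

Rural Housing Credit: $247,100 is below the $249,200 cutoff, so the full $7,825 applies.
Child Tax Credit: 18% of the $26,000 excess over $221,100 is $4,680 ≥ base, so the credit is $0.
Apprenticeship Credit: $247,100 is at or above $245,900, so the credit is $0.
Low-Income Housing Credit: income exceeds $193,000 by $54,100 → 109 increments × $65 = $7,085 ≥ base, so the credit is $0.
Total: $7,825 + $0 + $0 + $0 = $7,825.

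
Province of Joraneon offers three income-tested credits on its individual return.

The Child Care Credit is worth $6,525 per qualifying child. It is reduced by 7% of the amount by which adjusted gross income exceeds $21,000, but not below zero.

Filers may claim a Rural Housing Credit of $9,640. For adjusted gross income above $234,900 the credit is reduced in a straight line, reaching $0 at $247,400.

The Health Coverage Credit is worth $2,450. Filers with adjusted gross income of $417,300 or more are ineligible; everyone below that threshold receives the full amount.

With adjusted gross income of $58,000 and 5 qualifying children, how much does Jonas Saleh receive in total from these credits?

$42,125

Child Care Credit: base = 5 × $6,525 = $32,625. 7% of the $37,000 excess over $21,000 is $2,590; credit = $32,625 − $2,590 = $30,035.
Rural Housing Credit: $58,000 is at or below the $234,900 threshold, so the full $9,640 applies.
Health Coverage Credit: $58,000 is below the $417,300 cutoff, so the full $2,450 applies.
Total: $30,035 + $9,640 + $2,450 = $42,125.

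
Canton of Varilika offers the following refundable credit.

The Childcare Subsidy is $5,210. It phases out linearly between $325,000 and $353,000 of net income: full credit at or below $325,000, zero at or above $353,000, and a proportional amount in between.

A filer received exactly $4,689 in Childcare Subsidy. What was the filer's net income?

$327,800

$4,689 is 4,689/5,210 of the full $5,210, so 521/5,210 of the $28,000 range has been used: income = $325,000 + $28,000 × 521/5,210 = $327,800.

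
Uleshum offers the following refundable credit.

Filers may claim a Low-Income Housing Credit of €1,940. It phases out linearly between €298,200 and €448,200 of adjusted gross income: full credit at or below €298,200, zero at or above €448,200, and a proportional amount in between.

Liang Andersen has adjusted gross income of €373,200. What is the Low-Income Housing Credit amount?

€970

Low-Income Housing Credit: €373,200 is €75,000 into a €150,000 phase-out range, leaving 75,000/150,000 of the credit: €1,940 × 75,000/150,000 = €970.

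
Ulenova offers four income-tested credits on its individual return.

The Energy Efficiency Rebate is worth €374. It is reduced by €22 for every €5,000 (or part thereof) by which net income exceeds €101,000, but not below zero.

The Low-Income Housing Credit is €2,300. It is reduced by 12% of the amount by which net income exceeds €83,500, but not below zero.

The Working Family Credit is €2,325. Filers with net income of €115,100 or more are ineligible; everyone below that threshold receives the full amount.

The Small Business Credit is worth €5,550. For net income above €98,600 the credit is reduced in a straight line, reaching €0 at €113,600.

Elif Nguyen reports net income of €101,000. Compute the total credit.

Energy Efficiency Rebate: €101,000 is at or below the €101,000 threshold, so the full €374 applies.
Low-Income Housing Credit: 12% of the €17,500 excess over €83,500 is €2,100; credit = €2,300 − €2,100 = €200.
Working Family Credit: €101,000 is below the €115,100 cutoff, so the full €2,325 applies.
Small Business Credit: €101,000 is €2,400 into a €15,000 phase-out range, leaving 12,600/15,000 of the credit: €5,550 × 12,600/15,000 = €4,662.
Total: €374 + €200 + €2,325 + €4,662 = €7,561.

€7,561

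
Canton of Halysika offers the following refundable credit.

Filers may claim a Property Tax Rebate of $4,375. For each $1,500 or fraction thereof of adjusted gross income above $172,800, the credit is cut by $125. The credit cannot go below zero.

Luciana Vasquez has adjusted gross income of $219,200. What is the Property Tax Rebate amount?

$500

Property Tax Rebate: income exceeds $172,800 by $46,400, which is 31 full-or-partial $1,500 increments; reduction = 31 × $125 = $3,875, leaving $500.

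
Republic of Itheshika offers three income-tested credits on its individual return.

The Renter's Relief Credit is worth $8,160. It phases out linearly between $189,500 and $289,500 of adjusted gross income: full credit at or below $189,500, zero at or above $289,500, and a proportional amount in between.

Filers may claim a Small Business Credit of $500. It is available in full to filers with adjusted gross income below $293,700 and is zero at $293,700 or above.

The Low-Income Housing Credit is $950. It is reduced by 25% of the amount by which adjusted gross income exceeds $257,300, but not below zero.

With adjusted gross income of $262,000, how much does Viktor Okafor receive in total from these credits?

Renter's Relief Credit: $262,000 is $72,500 into a $100,000 phase-out range, leaving 27,500/100,000 of the credit: $8,160 × 27,500/100,000 = $2,244.
Small Business Credit: $262,000 is below the $293,700 cutoff, so the full $500 applies.
Low-Income Housing Credit: 25% of the $4,700 excess over $257,300 is $1,175 ≥ base, so the credit is $0.
Total: $2,244 + $500 + $0 = $2,744.

$2,744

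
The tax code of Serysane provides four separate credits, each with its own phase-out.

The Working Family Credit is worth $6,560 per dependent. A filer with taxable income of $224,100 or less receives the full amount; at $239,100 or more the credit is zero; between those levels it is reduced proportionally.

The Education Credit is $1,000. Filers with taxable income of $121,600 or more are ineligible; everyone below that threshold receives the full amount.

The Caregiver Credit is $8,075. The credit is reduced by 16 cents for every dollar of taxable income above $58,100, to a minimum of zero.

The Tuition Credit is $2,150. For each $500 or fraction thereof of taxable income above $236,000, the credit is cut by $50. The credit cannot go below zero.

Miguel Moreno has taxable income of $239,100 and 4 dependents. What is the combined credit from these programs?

Working Family Credit: base = 4 × $6,560 = $26,240. $239,100 is at or above $239,100, so the credit is $0.
Education Credit: $239,100 meets or exceeds the $121,600 cutoff, so the credit is $0.
Caregiver Credit: 16% of the $181,000 excess over $58,100 is $28,960 ≥ base, so the credit is $0.
Tuition Credit: income exceeds $236,000 by $3,100, which is 7 full-or-partial $500 increments; reduction = 7 × $50 = $350, leaving $1,800.
Total: $0 + $0 + $0 + $1,800 = $1,800.

$1,800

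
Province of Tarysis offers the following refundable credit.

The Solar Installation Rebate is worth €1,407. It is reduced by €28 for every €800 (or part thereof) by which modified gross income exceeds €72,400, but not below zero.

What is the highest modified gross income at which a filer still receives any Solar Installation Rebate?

€112,400

After 50 increments the reduction is 50 × €28 = €1,400, leaving €7; one more increment wipes it out. Increment 50 ends at excess 50 × €800 = €40,000, so the highest qualifying income is €72,400 + €40,000 = €112,400.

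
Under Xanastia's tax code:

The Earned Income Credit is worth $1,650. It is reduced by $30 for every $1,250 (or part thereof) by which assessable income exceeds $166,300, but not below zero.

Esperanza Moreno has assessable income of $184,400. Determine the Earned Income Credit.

Earned Income Credit: income exceeds $166,300 by $18,100, which is 15 full-or-partial $1,250 increments; reduction = 15 × $30 = $450, leaving $1,200.

$1,200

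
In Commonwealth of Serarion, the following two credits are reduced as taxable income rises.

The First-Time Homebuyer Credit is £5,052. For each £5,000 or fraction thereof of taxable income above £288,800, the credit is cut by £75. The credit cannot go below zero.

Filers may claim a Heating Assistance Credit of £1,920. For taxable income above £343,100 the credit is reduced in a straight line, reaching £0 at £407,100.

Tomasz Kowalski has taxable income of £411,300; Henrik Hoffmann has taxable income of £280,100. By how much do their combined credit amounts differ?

£3,795

Tomasz (£411,300): First-Time Homebuyer Credit: income exceeds £288,800 by £122,500, which is 25 full-or-partial £5,000 increments; reduction = 25 × £75 = £1,875, leaving £3,177. Heating Assistance Credit: £411,300 is at or above £407,100, so the credit is £0. total £3,177 + £0 = £3,177
Henrik (£280,100): First-Time Homebuyer Credit: £280,100 is at or below the £288,800 threshold, so the full £5,052 applies. Heating Assistance Credit: £280,100 is at or below the £343,100 threshold, so the full £1,920 applies. total £5,052 + £1,920 = £6,972
Difference: |£3,177 − £6,972| = £3,795.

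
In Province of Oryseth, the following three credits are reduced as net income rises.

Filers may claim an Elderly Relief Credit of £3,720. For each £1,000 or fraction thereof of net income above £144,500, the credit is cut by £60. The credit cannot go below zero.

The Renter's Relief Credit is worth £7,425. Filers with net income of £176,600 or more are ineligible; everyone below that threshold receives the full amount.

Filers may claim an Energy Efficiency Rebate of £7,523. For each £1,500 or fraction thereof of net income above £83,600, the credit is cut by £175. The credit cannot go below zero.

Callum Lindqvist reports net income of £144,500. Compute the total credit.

Elderly Relief Credit: £144,500 is at or below the £144,500 threshold, so the full £3,720 applies.
Renter's Relief Credit: £144,500 is below the £176,600 cutoff, so the full £7,425 applies.
Energy Efficiency Rebate: income exceeds £83,600 by £60,900, which is 41 full-or-partial £1,500 increments; reduction = 41 × £175 = £7,175, leaving £348.
Total: £3,720 + £7,425 + £348 = £11,493.

£11,493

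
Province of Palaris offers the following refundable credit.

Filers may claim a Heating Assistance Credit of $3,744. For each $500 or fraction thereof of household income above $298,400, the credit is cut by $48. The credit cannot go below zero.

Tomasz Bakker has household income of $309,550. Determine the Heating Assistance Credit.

$2,640

Heating Assistance Credit: income exceeds $298,400 by $11,150, which is 23 full-or-partial $500 increments; reduction = 23 × $48 = $1,104, leaving $2,640.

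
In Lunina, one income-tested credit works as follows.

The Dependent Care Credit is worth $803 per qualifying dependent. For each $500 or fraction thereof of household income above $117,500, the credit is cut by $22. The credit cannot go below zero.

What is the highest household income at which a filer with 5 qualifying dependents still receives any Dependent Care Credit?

Full credit = 5 × $803 = $4,015.
After 182 increments the reduction is 182 × $22 = $4,004, leaving $11; one more increment wipes it out. Increment 182 ends at excess 182 × $500 = $91,000, so the highest qualifying income is $117,500 + $91,000 = $208,500.

$208,500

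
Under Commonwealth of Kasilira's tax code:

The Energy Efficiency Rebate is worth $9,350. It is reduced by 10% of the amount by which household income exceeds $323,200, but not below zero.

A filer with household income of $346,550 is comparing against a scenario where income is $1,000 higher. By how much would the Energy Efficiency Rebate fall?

At $346,550 — 10% of the $23,350 excess over $323,200 is $2,335; credit = $9,350 − $2,335 = $7,015.
At $347,550 — 10% of the $24,350 excess over $323,200 is $2,435; credit = $9,350 − $2,435 = $6,915.
Lost: $7,015 − $6,915 = $100.

$100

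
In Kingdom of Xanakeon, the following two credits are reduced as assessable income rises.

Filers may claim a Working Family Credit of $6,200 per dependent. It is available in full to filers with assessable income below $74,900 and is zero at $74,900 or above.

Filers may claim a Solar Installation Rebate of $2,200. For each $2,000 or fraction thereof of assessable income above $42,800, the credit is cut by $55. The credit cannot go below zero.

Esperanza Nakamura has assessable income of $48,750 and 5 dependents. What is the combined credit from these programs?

Working Family Credit: base = 5 × $6,200 = $31,000. $48,750 is below the $74,900 cutoff, so the full $31,000 applies.
Solar Installation Rebate: income exceeds $42,800 by $5,950, which is 3 full-or-partial $2,000 increments; reduction = 3 × $55 = $165, leaving $2,035.
Total: $31,000 + $2,035 = $33,035.

$33,035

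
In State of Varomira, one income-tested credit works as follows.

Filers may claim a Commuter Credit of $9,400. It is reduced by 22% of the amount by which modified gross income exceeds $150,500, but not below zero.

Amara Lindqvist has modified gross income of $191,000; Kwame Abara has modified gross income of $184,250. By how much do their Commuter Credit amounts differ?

$1,485

Amara ($191,000): Commuter Credit: 22% of the $40,500 excess over $150,500 is $8,910; credit = $9,400 − $8,910 = $490.
Kwame ($184,250): Commuter Credit: 22% of the $33,750 excess over $150,500 is $7,425; credit = $9,400 − $7,425 = $1,975.
Difference: |$490 − $1,975| = $1,485.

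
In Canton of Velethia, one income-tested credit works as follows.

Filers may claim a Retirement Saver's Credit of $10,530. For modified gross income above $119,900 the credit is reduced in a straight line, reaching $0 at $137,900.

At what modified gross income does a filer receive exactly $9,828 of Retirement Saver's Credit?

$121,100

$9,828 is 9,828/10,530 of the full $10,530, so 702/10,530 of the $18,000 range has been used: income = $119,900 + $18,000 × 702/10,530 = $121,100.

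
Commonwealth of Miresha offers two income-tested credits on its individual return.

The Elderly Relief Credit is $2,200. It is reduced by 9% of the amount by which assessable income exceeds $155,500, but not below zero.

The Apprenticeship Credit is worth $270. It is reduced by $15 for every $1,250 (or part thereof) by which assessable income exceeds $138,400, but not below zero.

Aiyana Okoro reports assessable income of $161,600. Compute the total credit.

Elderly Relief Credit: 9% of the $6,100 excess over $155,500 is $549; credit = $2,200 − $549 = $1,651.
Apprenticeship Credit: income exceeds $138,400 by $23,200 → 19 increments × $15 = $285 ≥ base, so the credit is $0.
Total: $1,651 + $0 = $1,651.

$1,651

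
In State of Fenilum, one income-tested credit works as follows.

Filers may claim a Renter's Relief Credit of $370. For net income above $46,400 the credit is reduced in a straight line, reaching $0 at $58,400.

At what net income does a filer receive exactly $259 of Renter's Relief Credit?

$50,000

$259 is 259/370 of the full $370, so 111/370 of the $12,000 range has been used: income = $46,400 + $12,000 × 111/370 = $50,000.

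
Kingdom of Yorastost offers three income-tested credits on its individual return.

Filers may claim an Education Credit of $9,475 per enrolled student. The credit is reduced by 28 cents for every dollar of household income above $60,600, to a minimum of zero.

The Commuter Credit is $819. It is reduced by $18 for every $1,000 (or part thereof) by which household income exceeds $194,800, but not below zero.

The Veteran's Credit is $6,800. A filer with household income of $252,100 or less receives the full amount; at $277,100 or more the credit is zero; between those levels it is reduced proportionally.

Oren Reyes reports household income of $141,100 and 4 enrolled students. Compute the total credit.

Education Credit: base = 4 × $9,475 = $37,900. 28% of the $80,500 excess over $60,600 is $22,540; credit = $37,900 − $22,540 = $15,360.
Commuter Credit: $141,100 is at or below the $194,800 threshold, so the full $819 applies.
Veteran's Credit: $141,100 is at or below the $252,100 threshold, so the full $6,800 applies.
Total: $15,360 + $819 + $6,800 = $22,979.

$22,979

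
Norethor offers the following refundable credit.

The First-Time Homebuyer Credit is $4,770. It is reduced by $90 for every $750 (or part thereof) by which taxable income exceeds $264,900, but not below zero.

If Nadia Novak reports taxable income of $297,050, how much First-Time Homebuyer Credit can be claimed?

$900

First-Time Homebuyer Credit: income exceeds $264,900 by $32,150, which is 43 full-or-partial $750 increments; reduction = 43 × $90 = $3,870, leaving $900.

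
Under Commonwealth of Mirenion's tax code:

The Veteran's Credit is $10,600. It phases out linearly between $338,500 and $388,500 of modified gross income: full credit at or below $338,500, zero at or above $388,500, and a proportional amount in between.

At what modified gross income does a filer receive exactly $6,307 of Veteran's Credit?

$6,307 is 6,307/10,600 of the full $10,600, so 4,293/10,600 of the $50,000 range has been used: income = $338,500 + $50,000 × 4,293/10,600 = $358,750.

$358,750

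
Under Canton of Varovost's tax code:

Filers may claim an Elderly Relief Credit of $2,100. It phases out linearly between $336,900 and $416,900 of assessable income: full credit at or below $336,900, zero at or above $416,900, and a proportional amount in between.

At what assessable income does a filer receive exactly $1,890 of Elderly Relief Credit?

$1,890 is 1,890/2,100 of the full $2,100, so 210/2,100 of the $80,000 range has been used: income = $336,900 + $80,000 × 210/2,100 = $344,900.

$344,900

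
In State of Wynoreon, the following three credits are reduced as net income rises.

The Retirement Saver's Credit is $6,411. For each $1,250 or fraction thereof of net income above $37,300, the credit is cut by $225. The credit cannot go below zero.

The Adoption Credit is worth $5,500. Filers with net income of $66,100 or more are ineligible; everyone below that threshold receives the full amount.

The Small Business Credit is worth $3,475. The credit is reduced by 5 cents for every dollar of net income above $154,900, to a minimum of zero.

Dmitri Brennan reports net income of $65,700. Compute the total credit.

$10,211

Retirement Saver's Credit: income exceeds $37,300 by $28,400, which is 23 full-or-partial $1,250 increments; reduction = 23 × $225 = $5,175, leaving $1,236.
Adoption Credit: $65,700 is below the $66,100 cutoff, so the full $5,500 applies.
Small Business Credit: $65,700 is at or below the $154,900 threshold, so the full $3,475 applies.
Total: $1,236 + $5,500 + $3,475 = $10,211.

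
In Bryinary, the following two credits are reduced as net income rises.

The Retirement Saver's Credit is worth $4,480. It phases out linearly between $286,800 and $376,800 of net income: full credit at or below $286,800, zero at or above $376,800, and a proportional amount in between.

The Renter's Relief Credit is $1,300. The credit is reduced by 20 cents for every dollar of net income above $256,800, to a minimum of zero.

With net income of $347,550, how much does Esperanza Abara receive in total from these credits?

$1,456

Retirement Saver's Credit: $347,550 is $60,750 into a $90,000 phase-out range, leaving 29,250/90,000 of the credit: $4,480 × 29,250/90,000 = $1,456.
Renter's Relief Credit: 20% of the $90,750 excess over $256,800 is $18,150 ≥ base, so the credit is $0.
Total: $1,456 + $0 = $1,456.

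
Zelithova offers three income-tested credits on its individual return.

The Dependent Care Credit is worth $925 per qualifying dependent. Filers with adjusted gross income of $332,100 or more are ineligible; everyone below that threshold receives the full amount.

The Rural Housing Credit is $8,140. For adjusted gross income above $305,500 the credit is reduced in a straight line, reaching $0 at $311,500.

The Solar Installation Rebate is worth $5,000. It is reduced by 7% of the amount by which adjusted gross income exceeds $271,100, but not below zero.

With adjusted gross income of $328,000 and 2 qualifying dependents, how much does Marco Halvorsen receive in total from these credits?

$2,867

Dependent Care Credit: base = 2 × $925 = $1,850. $328,000 is below the $332,100 cutoff, so the full $1,850 applies.
Rural Housing Credit: $328,000 is at or above $311,500, so the credit is $0.
Solar Installation Rebate: 7% of the $56,900 excess over $271,100 is $3,983; credit = $5,000 − $3,983 = $1,017.
Total: $1,850 + $0 + $1,017 = $2,867.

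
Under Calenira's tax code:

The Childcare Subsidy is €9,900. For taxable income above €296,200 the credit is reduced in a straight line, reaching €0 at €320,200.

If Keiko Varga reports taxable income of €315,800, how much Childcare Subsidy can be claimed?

Childcare Subsidy: €315,800 is €19,600 into a €24,000 phase-out range, leaving 4,400/24,000 of the credit: €9,900 × 4,400/24,000 = €1,815.

€1,815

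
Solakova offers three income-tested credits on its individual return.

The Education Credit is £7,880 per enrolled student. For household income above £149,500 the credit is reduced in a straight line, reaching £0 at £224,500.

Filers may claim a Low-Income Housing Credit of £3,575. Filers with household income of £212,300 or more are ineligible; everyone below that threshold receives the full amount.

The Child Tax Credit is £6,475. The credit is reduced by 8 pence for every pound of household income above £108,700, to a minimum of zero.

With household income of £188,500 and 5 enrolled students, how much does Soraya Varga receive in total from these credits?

£22,578

Education Credit: base = 5 × £7,880 = £39,400. £188,500 is £39,000 into a £75,000 phase-out range, leaving 36,000/75,000 of the credit: £39,400 × 36,000/75,000 = £18,912.
Low-Income Housing Credit: £188,500 is below the £212,300 cutoff, so the full £3,575 applies.
Child Tax Credit: 8% of the £79,800 excess over £108,700 is £6,384; credit = £6,475 − £6,384 = £91.
Total: £18,912 + £3,575 + £91 = £22,578.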